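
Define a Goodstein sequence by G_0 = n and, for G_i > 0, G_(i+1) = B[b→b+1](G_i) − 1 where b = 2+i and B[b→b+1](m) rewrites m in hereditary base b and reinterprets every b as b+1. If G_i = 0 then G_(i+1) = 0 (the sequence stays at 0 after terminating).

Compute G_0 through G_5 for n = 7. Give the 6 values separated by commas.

7, 30, 259, 3127, 46657, 823543

7 —HB2→ 2^2 + 2 + 1 —bump→ 3^3 + 3 + 1 = 31 —(−1)→ 30
30 —HB3→ 3^3 + 3 —bump→ 4^4 + 4 = 260 —(−1)→ 259
259 —HB4→ 4^4 + 3 —bump→ 5^5 + 3 = 3128 —(−1)→ 3127
3127 —HB5→ 5^5 + 2 —bump→ 6^6 + 2 = 46658 —(−1)→ 46657
46657 —HB6→ 6^6 + 1 —bump→ 7^7 + 1 = 823544 —(−1)→ 823543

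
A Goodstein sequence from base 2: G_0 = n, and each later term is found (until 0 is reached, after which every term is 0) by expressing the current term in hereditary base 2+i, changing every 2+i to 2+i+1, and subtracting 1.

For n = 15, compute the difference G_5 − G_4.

step 0: 15 = 2^(2 + 1) + 2^2 + 2 + 1; sub 3 for 2: 3^(3 + 1) + 3^3 + 3 + 1; = 112; G_1 = 112−1 = 111
step 1: 111 = 3^(3 + 1) + 3^3 + 3; sub 4 for 3: 4^(4 + 1) + 4^4 + 4; = 1284; G_2 = 1284−1 = 1283
step 2: 1283 = 4^(4 + 1) + 4^4 + 3; sub 5 for 4: 5^(5 + 1) + 5^5 + 3; = 18753; G_3 = 18753−1 = 18752
step 3: 18752 = 5^(5 + 1) + 5^5 + 2; sub 6 for 5: 6^(6 + 1) + 6^6 + 2; = 326594; G_4 = 326594−1 = 326593
step 4: 326593 = 6^(6 + 1) + 6^6 + 1; sub 7 for 6: 7^(7 + 1) + 7^7 + 1; = 6588345; G_5 = 6588345−1 = 6588344

6261751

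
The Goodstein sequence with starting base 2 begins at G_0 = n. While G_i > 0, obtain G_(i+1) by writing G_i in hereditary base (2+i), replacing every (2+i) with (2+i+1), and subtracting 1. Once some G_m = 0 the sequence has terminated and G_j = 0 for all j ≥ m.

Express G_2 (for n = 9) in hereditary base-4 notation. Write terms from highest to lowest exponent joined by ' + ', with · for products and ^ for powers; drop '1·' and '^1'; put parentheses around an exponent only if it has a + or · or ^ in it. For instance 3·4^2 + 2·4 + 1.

3·4^4 + 3·4^3 + 3·4^2 + 3·4 + 3

base 2: 9 = 2^(2 + 1) + 1; at 3: 3^(3 + 1) + 1 = 82; next = 81
base 3: 81 = 3^(3 + 1); at 4: 4^(4 + 1) = 1024; next = 1023
base 4: 1023 = 3·4^4 + 3·4^3 + 3·4^2 + 3·4 + 3; at 5: 3·5^5 + 3·5^3 + 3·5^2 + 3·5 + 3 = 9843; next = 9842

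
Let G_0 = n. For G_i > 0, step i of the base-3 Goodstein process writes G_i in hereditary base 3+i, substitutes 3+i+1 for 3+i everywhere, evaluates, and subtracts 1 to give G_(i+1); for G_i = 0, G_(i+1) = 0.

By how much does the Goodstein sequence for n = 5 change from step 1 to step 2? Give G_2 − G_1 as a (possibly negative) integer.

0

step 0: 5 = 3 + 2; sub 4 for 3: 4 + 2; = 6; G_1 = 6−1 = 5
step 1: 5 = 4 + 1; sub 5 for 4: 5 + 1; = 6; G_2 = 6−1 = 5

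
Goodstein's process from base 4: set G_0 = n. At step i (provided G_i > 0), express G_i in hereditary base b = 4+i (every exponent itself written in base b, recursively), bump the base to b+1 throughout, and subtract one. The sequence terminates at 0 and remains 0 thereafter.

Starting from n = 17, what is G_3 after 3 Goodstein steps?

39

base 4: 17 = 4^2 + 1; at 5: 5^2 + 1 = 26; next = 25
base 5: 25 = 5^2; at 6: 6^2 = 36; next = 35
base 6: 35 = 5·6 + 5; at 7: 5·7 + 5 = 40; next = 39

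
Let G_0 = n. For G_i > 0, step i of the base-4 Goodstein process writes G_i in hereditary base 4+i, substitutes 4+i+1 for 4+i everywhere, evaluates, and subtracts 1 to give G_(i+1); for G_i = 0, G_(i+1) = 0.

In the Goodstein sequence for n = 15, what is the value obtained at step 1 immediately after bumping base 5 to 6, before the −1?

20

base 4: 15 = 3·4 + 3; at 5: 3·5 + 3 = 18; next = 17
base 5: 17 = 3·5 + 2; at 6: 3·6 + 2 = 20; next = 19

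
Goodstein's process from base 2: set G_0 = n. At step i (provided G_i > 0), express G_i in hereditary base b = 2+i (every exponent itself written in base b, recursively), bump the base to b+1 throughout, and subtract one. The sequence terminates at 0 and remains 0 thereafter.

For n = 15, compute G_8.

[0] 15 ≡ 2^(2 + 1) + 2^2 + 2 + 1 (base 2). Lift 3: 112. −1: 111.
[1] 111 ≡ 3^(3 + 1) + 3^3 + 3 (base 3). Lift 4: 1284. −1: 1283.
[2] 1283 ≡ 4^(4 + 1) + 4^4 + 3 (base 4). Lift 5: 18753. −1: 18752.
[3] 18752 ≡ 5^(5 + 1) + 5^5 + 2 (base 5). Lift 6: 326594. −1: 326593.
[4] 326593 ≡ 6^(6 + 1) + 6^6 + 1 (base 6). Lift 7: 6588345. −1: 6588344.
[5] 6588344 ≡ 7^(7 + 1) + 7^7 (base 7). Lift 8: 150994944. −1: 150994943.
[6] 150994943 ≡ 8^(8 + 1) + 7·8^7 + 7·8^6 + 7·8^5 + 7·8^4 + 7·8^3 + 7·8^2 + 7·8 + 7 (base 8). Lift 9: 3524450281. −1: 3524450280.
[7] 3524450280 ≡ 9^(9 + 1) + 7·9^7 + 7·9^6 + 7·9^5 + 7·9^4 + 7·9^3 + 7·9^2 + 7·9 + 6 (base 9). Lift 10: 100077777776. −1: 100077777775.

100077777775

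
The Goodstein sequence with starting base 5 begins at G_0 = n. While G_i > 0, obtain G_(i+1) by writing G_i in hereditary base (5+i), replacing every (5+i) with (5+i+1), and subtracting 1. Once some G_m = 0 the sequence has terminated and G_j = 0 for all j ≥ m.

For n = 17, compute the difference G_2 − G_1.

G_0 = 17. HB_5(17) = 3·5 + 2. Bump = 20. G_1 = 19.
G_1 = 19. HB_6(19) = 3·6 + 1. Bump = 22. G_2 = 21.

2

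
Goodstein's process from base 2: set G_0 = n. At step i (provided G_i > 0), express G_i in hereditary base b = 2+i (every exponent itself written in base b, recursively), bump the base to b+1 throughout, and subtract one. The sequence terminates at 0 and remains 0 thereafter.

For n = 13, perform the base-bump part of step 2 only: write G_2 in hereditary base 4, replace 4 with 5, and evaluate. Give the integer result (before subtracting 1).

[0] 13 ≡ 2^(2 + 1) + 2^2 + 1 (base 2). Lift 3: 109. −1: 108.
[1] 108 ≡ 3^(3 + 1) + 3^3 (base 3). Lift 4: 1280. −1: 1279.
[2] 1279 ≡ 4^(4 + 1) + 3·4^3 + 3·4^2 + 3·4 + 3 (base 4). Lift 5: 16093. −1: 16092.

16093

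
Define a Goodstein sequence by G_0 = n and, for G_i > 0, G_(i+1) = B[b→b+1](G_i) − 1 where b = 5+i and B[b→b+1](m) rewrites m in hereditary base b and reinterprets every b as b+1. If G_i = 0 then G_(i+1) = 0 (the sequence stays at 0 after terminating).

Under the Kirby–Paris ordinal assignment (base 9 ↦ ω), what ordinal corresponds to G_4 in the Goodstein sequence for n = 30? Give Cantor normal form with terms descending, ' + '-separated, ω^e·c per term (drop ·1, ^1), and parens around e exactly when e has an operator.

[0] 30 ≡ 5^2 + 5 (base 5). Lift 6: 42. −1: 41.
[1] 41 ≡ 6^2 + 5 (base 6). Lift 7: 54. −1: 53.
[2] 53 ≡ 7^2 + 4 (base 7). Lift 8: 68. −1: 67.
[3] 67 ≡ 8^2 + 3 (base 8). Lift 9: 84. −1: 83.
[4] 83 ≡ 9^2 + 2 (base 9). Lift 10: 102. −1: 101.

ω^2 + 2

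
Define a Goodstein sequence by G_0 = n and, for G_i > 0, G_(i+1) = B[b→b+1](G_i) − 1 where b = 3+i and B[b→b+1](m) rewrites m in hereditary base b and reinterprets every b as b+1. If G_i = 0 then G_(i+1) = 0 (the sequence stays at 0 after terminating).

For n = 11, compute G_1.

step 0: 11 = 3^2 + 2; sub 4 for 3: 4^2 + 2; = 18; G_1 = 18−1 = 17
step 1: 17 = 4^2 + 1; sub 5 for 4: 5^2 + 1; = 26; G_2 = 26−1 = 25

17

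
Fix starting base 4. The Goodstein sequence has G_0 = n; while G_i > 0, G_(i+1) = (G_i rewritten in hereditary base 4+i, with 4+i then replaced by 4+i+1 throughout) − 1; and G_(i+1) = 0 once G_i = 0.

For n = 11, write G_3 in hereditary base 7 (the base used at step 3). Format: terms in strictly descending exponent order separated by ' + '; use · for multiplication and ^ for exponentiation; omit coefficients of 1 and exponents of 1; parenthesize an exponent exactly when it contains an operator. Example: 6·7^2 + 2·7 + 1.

G_0 = 11. HB_4(11) = 2·4 + 3. Bump = 13. G_1 = 12.
G_1 = 12. HB_5(12) = 2·5 + 2. Bump = 14. G_2 = 13.
G_2 = 13. HB_6(13) = 2·6 + 1. Bump = 15. G_3 = 14.
G_3 = 14. HB_7(14) = 2·7. Bump = 16. G_4 = 15.

2·7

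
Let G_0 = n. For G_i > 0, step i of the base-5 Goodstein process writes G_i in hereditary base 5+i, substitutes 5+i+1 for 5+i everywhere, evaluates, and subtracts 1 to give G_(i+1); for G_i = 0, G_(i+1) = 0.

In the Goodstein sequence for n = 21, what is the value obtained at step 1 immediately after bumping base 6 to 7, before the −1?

(0) 21|_5 = 4·5 + 1 ↦ 4·6 + 1|_6 = 25 ⇒ 24
(1) 24|_6 = 4·6 ↦ 4·7|_7 = 28 ⇒ 27

28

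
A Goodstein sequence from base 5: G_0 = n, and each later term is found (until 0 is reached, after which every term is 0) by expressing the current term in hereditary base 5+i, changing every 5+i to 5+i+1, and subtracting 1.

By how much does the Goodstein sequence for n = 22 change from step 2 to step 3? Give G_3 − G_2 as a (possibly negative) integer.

[0] 22 ≡ 4·5 + 2 (base 5). Lift 6: 26. −1: 25.
[1] 25 ≡ 4·6 + 1 (base 6). Lift 7: 29. −1: 28.
[2] 28 ≡ 4·7 (base 7). Lift 8: 32. −1: 31.

3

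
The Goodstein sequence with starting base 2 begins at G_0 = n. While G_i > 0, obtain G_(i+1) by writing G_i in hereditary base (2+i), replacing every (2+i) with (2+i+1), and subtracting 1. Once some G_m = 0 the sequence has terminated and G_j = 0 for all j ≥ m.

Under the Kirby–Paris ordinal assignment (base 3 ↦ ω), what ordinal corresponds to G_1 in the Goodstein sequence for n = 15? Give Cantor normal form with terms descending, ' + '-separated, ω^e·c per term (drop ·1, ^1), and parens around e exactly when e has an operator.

ω^(ω + 1) + ω^ω + ω

base 2: 15 = 2^(2 + 1) + 2^2 + 2 + 1; at 3: 3^(3 + 1) + 3^3 + 3 + 1 = 112; next = 111
base 3: 111 = 3^(3 + 1) + 3^3 + 3; at 4: 4^(4 + 1) + 4^4 + 4 = 1284; next = 1283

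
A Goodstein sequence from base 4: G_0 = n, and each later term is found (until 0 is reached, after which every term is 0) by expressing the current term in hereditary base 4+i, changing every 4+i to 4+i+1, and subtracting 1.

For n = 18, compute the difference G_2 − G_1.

10

G_0 = 18. HB_4(18) = 4^2 + 2. Bump = 27. G_1 = 26.
G_1 = 26. HB_5(26) = 5^2 + 1. Bump = 37. G_2 = 36.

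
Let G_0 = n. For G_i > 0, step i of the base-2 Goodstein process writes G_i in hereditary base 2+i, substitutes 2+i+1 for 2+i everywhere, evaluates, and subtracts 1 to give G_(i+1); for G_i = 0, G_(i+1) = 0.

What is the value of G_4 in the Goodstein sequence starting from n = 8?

93395

(0) 8|_2 = 2^(2 + 1) ↦ 3^(3 + 1)|_3 = 81 ⇒ 80
(1) 80|_3 = 2·3^3 + 2·3^2 + 2·3 + 2 ↦ 2·4^4 + 2·4^2 + 2·4 + 2|_4 = 554 ⇒ 553
(2) 553|_4 = 2·4^4 + 2·4^2 + 2·4 + 1 ↦ 2·5^5 + 2·5^2 + 2·5 + 1|_5 = 6311 ⇒ 6310
(3) 6310|_5 = 2·5^5 + 2·5^2 + 2·5 ↦ 2·6^6 + 2·6^2 + 2·6|_6 = 93396 ⇒ 93395
(4) 93395|_6 = 2·6^6 + 2·6^2 + 6 + 5 ↦ 2·7^7 + 2·7^2 + 7 + 5|_7 = 1647196 ⇒ 1647195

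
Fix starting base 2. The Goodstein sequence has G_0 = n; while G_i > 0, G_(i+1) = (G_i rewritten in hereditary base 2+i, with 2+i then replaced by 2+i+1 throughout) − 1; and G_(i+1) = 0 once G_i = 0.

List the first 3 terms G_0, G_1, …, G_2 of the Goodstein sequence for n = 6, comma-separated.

6 —HB2→ 2^2 + 2 —bump→ 3^3 + 3 = 30 —(−1)→ 29
29 —HB3→ 3^3 + 2 —bump→ 4^4 + 2 = 258 —(−1)→ 257

6, 29, 257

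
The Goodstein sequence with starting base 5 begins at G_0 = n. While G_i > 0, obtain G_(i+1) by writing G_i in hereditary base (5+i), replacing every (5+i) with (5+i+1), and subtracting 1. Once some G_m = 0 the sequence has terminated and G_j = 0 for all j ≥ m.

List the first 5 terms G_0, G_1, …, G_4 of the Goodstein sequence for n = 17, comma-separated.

17, 19, 21, 23, 24

[0] 17 ≡ 3·5 + 2 (base 5). Lift 6: 20. −1: 19.
[1] 19 ≡ 3·6 + 1 (base 6). Lift 7: 22. −1: 21.
[2] 21 ≡ 3·7 (base 7). Lift 8: 24. −1: 23.
[3] 23 ≡ 2·8 + 7 (base 8). Lift 9: 25. −1: 24.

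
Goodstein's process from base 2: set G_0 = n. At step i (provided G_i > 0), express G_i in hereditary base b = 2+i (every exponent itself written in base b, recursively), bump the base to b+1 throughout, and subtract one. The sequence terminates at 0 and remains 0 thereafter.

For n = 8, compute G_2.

553

step 0: 8 = 2^(2 + 1); sub 3 for 2: 3^(3 + 1); = 81; G_1 = 81−1 = 80
step 1: 80 = 2·3^3 + 2·3^2 + 2·3 + 2; sub 4 for 3: 2·4^4 + 2·4^2 + 2·4 + 2; = 554; G_2 = 554−1 = 553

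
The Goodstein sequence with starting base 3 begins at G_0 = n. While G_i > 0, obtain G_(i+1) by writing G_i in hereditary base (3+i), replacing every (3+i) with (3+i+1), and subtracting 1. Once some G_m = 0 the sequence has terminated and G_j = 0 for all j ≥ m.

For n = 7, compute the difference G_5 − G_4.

i=0: 7 = 2·3 + 1 (b=3); 3→4: 2·4 + 1 = 9; 9−1 = 8
i=1: 8 = 2·4 (b=4); 4→5: 2·5 = 10; 10−1 = 9
i=2: 9 = 5 + 4 (b=5); 5→6: 6 + 4 = 10; 10−1 = 9
i=3: 9 = 6 + 3 (b=6); 6→7: 7 + 3 = 10; 10−1 = 9
i=4: 9 = 7 + 2 (b=7); 7→8: 8 + 2 = 10; 10−1 = 9

0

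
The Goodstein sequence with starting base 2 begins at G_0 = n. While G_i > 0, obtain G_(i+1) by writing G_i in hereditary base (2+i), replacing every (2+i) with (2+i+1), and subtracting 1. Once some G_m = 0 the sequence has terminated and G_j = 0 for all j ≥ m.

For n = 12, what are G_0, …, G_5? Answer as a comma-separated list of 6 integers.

12, 107, 1065, 15685, 280019, 5764910

(0) 12|_2 = 2^(2 + 1) + 2^2 ↦ 3^(3 + 1) + 3^3|_3 = 108 ⇒ 107
(1) 107|_3 = 3^(3 + 1) + 2·3^2 + 2·3 + 2 ↦ 4^(4 + 1) + 2·4^2 + 2·4 + 2|_4 = 1066 ⇒ 1065
(2) 1065|_4 = 4^(4 + 1) + 2·4^2 + 2·4 + 1 ↦ 5^(5 + 1) + 2·5^2 + 2·5 + 1|_5 = 15686 ⇒ 15685
(3) 15685|_5 = 5^(5 + 1) + 2·5^2 + 2·5 ↦ 6^(6 + 1) + 2·6^2 + 2·6|_6 = 280020 ⇒ 280019
(4) 280019|_6 = 6^(6 + 1) + 2·6^2 + 6 + 5 ↦ 7^(7 + 1) + 2·7^2 + 7 + 5|_7 = 5764911 ⇒ 5764910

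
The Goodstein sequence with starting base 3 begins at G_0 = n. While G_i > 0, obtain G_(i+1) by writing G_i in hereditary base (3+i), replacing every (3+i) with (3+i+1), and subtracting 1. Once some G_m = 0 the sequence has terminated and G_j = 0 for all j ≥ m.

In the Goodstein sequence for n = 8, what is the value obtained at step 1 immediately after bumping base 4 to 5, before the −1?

11

base 3: 8 = 2·3 + 2; at 4: 2·4 + 2 = 10; next = 9
base 4: 9 = 2·4 + 1; at 5: 2·5 + 1 = 11; next = 10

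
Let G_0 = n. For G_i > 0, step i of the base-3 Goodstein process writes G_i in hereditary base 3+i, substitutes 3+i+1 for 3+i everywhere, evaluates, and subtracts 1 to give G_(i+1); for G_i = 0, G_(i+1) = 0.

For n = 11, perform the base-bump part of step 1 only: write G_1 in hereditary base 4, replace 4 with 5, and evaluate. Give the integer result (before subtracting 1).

26

G_0 = 11. HB_3(11) = 3^2 + 2. Bump = 18. G_1 = 17.
G_1 = 17. HB_4(17) = 4^2 + 1. Bump = 26. G_2 = 25.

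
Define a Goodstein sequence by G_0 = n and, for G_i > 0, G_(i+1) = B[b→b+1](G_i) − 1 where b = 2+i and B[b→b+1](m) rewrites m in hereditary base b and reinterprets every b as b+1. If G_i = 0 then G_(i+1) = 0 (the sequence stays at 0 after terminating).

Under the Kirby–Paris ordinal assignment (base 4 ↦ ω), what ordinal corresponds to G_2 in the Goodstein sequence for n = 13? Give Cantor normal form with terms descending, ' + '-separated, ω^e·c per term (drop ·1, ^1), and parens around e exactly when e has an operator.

G_0=13  [base 2] 2^(2 + 1) + 2^2 + 1  →[2↦3]→  3^(3 + 1) + 3^3 + 1 = 109  −1 ⇒ G_1=108
G_1=108  [base 3] 3^(3 + 1) + 3^3  →[3↦4]→  4^(4 + 1) + 4^4 = 1280  −1 ⇒ G_2=1279
G_2=1279  [base 4] 4^(4 + 1) + 3·4^3 + 3·4^2 + 3·4 + 3  →[4↦5]→  5^(5 + 1) + 3·5^3 + 3·5^2 + 3·5 + 3 = 16093  −1 ⇒ G_3=16092

ω^(ω + 1) + ω^3·3 + ω^2·3 + ω·3 + 3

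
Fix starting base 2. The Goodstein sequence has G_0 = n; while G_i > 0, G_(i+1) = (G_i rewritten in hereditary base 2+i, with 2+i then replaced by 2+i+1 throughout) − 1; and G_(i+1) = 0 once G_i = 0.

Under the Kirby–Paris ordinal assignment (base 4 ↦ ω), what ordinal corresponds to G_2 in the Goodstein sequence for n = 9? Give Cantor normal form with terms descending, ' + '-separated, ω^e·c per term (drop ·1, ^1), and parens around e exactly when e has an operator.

ω^ω·3 + ω^3·3 + ω^2·3 + ω·3 + 3

base 2: 9 = 2^(2 + 1) + 1; at 3: 3^(3 + 1) + 1 = 82; next = 81
base 3: 81 = 3^(3 + 1); at 4: 4^(4 + 1) = 1024; next = 1023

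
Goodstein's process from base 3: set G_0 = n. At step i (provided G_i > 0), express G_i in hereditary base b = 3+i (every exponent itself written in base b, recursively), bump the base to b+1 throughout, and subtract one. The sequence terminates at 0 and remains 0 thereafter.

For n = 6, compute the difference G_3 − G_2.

(0) 6|_3 = 2·3 ↦ 2·4|_4 = 8 ⇒ 7
(1) 7|_4 = 4 + 3 ↦ 5 + 3|_5 = 8 ⇒ 7
(2) 7|_5 = 5 + 2 ↦ 6 + 2|_6 = 8 ⇒ 7

0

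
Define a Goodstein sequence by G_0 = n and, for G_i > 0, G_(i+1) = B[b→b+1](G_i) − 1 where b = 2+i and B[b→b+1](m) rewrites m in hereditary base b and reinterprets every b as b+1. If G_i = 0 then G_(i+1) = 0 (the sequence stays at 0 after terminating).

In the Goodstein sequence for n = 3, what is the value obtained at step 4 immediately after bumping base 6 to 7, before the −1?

(0) 3|_2 = 2 + 1 ↦ 3 + 1|_3 = 4 ⇒ 3
(1) 3|_3 = 3 ↦ 4|_4 = 4 ⇒ 3
(2) 3|_4 = 3 ↦ 3|_5 = 3 ⇒ 2
(3) 2|_5 = 2 ↦ 2|_6 = 2 ⇒ 1
(4) 1|_6 = 1 ↦ 1|_7 = 1 ⇒ 0

1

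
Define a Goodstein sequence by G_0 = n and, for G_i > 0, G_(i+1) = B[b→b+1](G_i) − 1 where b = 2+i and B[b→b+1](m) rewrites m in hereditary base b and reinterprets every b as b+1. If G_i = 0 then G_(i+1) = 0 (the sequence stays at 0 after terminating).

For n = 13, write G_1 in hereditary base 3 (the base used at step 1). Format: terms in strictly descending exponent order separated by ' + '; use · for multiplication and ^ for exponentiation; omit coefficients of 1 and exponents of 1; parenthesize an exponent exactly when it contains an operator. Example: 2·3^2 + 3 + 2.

3^(3 + 1) + 3^3

[0] 13 ≡ 2^(2 + 1) + 2^2 + 1 (base 2). Lift 3: 109. −1: 108.
[1] 108 ≡ 3^(3 + 1) + 3^3 (base 3). Lift 4: 1280. −1: 1279.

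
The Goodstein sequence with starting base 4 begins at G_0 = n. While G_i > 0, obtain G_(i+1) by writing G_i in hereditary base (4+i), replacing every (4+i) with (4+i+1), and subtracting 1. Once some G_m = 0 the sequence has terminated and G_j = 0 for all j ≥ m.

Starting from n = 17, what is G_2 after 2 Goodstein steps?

35

(0) 17|_4 = 4^2 + 1 ↦ 5^2 + 1|_5 = 26 ⇒ 25
(1) 25|_5 = 5^2 ↦ 6^2|_6 = 36 ⇒ 35
(2) 35|_6 = 5·6 + 5 ↦ 5·7 + 5|_7 = 40 ⇒ 39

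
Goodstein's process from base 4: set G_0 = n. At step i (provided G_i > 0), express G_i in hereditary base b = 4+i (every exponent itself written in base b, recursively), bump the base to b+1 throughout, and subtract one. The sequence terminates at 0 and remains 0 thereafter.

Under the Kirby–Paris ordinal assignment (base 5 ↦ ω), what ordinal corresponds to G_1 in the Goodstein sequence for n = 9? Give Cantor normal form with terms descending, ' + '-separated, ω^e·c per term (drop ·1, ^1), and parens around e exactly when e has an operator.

[0] 9 ≡ 2·4 + 1 (base 4). Lift 5: 11. −1: 10.
[1] 10 ≡ 2·5 (base 5). Lift 6: 12. −1: 11.

ω·2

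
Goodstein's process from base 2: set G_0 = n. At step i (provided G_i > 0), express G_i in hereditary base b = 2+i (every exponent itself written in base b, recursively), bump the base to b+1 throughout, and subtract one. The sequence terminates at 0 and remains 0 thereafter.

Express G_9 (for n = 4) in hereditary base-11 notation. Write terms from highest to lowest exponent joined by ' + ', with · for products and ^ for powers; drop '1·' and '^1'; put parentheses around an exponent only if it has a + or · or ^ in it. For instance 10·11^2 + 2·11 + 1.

step 0: 4 = 2^2; sub 3 for 2: 3^3; = 27; G_1 = 27−1 = 26
step 1: 26 = 2·3^2 + 2·3 + 2; sub 4 for 3: 2·4^2 + 2·4 + 2; = 42; G_2 = 42−1 = 41
step 2: 41 = 2·4^2 + 2·4 + 1; sub 5 for 4: 2·5^2 + 2·5 + 1; = 61; G_3 = 61−1 = 60
step 3: 60 = 2·5^2 + 2·5; sub 6 for 5: 2·6^2 + 2·6; = 84; G_4 = 84−1 = 83
step 4: 83 = 2·6^2 + 6 + 5; sub 7 for 6: 2·7^2 + 7 + 5; = 110; G_5 = 110−1 = 109
step 5: 109 = 2·7^2 + 7 + 4; sub 8 for 7: 2·8^2 + 8 + 4; = 140; G_6 = 140−1 = 139
step 6: 139 = 2·8^2 + 8 + 3; sub 9 for 8: 2·9^2 + 9 + 3; = 174; G_7 = 174−1 = 173
step 7: 173 = 2·9^2 + 9 + 2; sub 10 for 9: 2·10^2 + 10 + 2; = 212; G_8 = 212−1 = 211
step 8: 211 = 2·10^2 + 10 + 1; sub 11 for 10: 2·11^2 + 11 + 1; = 254; G_9 = 254−1 = 253

2·11^2 + 11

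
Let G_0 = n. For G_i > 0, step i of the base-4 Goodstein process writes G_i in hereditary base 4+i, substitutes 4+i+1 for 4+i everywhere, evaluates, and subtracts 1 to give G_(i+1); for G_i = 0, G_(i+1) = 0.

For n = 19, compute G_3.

49

G_0 = 19. HB_4(19) = 4^2 + 3. Bump = 28. G_1 = 27.
G_1 = 27. HB_5(27) = 5^2 + 2. Bump = 38. G_2 = 37.
G_2 = 37. HB_6(37) = 6^2 + 1. Bump = 50. G_3 = 49.
G_3 = 49. HB_7(49) = 7^2. Bump = 64. G_4 = 63.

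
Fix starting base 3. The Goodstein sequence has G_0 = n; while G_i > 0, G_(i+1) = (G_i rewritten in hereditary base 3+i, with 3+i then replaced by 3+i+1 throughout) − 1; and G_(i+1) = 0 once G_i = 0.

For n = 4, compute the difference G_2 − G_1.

0

base 3: 4 = 3 + 1; at 4: 4 + 1 = 5; next = 4
base 4: 4 = 4; at 5: 5 = 5; next = 4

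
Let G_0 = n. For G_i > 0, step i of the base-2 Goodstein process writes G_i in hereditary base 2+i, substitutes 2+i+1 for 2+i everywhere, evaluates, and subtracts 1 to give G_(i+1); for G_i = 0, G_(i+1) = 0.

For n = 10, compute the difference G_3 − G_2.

14600

[0] 10 ≡ 2^(2 + 1) + 2 (base 2). Lift 3: 84. −1: 83.
[1] 83 ≡ 3^(3 + 1) + 2 (base 3). Lift 4: 1026. −1: 1025.
[2] 1025 ≡ 4^(4 + 1) + 1 (base 4). Lift 5: 15626. −1: 15625.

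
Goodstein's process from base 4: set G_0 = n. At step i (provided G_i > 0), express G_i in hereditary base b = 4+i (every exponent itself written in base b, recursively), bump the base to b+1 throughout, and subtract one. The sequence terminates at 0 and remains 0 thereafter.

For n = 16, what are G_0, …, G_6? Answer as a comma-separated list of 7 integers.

16, 24, 27, 30, 33, 36, 39

[0] 16 ≡ 4^2 (base 4). Lift 5: 25. −1: 24.
[1] 24 ≡ 4·5 + 4 (base 5). Lift 6: 28. −1: 27.
[2] 27 ≡ 4·6 + 3 (base 6). Lift 7: 31. −1: 30.
[3] 30 ≡ 4·7 + 2 (base 7). Lift 8: 34. −1: 33.
[4] 33 ≡ 4·8 + 1 (base 8). Lift 9: 37. −1: 36.
[5] 36 ≡ 4·9 (base 9). Lift 10: 40. −1: 39.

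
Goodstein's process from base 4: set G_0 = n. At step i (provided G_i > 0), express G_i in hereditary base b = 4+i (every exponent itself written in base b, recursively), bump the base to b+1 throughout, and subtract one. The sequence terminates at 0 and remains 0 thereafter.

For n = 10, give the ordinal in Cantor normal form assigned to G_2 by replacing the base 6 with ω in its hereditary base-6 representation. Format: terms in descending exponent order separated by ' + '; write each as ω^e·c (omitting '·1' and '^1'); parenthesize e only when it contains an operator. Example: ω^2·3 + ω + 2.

ω·2

(0) 10|_4 = 2·4 + 2 ↦ 2·5 + 2|_5 = 12 ⇒ 11
(1) 11|_5 = 2·5 + 1 ↦ 2·6 + 1|_6 = 13 ⇒ 12
(2) 12|_6 = 2·6 ↦ 2·7|_7 = 14 ⇒ 13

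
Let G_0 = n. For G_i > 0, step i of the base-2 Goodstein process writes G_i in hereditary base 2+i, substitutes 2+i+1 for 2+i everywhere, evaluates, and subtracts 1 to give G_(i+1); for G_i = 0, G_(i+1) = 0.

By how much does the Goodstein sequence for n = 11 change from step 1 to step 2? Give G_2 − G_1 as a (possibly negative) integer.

943

G_0=11  [base 2] 2^(2 + 1) + 2 + 1  →[2↦3]→  3^(3 + 1) + 3 + 1 = 85  −1 ⇒ G_1=84
G_1=84  [base 3] 3^(3 + 1) + 3  →[3↦4]→  4^(4 + 1) + 4 = 1028  −1 ⇒ G_2=1027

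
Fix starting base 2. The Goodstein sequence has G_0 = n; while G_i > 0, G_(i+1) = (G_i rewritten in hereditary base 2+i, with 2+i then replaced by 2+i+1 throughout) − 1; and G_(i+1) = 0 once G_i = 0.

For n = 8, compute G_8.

base 2: 8 = 2^(2 + 1); at 3: 3^(3 + 1) = 81; next = 80
base 3: 80 = 2·3^3 + 2·3^2 + 2·3 + 2; at 4: 2·4^4 + 2·4^2 + 2·4 + 2 = 554; next = 553
base 4: 553 = 2·4^4 + 2·4^2 + 2·4 + 1; at 5: 2·5^5 + 2·5^2 + 2·5 + 1 = 6311; next = 6310
base 5: 6310 = 2·5^5 + 2·5^2 + 2·5; at 6: 2·6^6 + 2·6^2 + 2·6 = 93396; next = 93395
base 6: 93395 = 2·6^6 + 2·6^2 + 6 + 5; at 7: 2·7^7 + 2·7^2 + 7 + 5 = 1647196; next = 1647195
base 7: 1647195 = 2·7^7 + 2·7^2 + 7 + 4; at 8: 2·8^8 + 2·8^2 + 8 + 4 = 33554572; next = 33554571
base 8: 33554571 = 2·8^8 + 2·8^2 + 8 + 3; at 9: 2·9^9 + 2·9^2 + 9 + 3 = 774841152; next = 774841151
base 9: 774841151 = 2·9^9 + 2·9^2 + 9 + 2; at 10: 2·10^10 + 2·10^2 + 10 + 2 = 20000000212; next = 20000000211
base 10: 20000000211 = 2·10^10 + 2·10^2 + 10 + 1; at 11: 2·11^11 + 2·11^2 + 11 + 1 = 570623341476; next = 570623341475

20000000211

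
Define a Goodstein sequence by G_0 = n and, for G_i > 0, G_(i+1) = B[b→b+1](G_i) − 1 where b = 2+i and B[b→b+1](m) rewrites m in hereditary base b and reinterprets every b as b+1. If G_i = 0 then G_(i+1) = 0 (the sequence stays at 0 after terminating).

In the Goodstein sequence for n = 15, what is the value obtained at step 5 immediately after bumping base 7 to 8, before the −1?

G_0=15  [base 2] 2^(2 + 1) + 2^2 + 2 + 1  →[2↦3]→  3^(3 + 1) + 3^3 + 3 + 1 = 112  −1 ⇒ G_1=111
G_1=111  [base 3] 3^(3 + 1) + 3^3 + 3  →[3↦4]→  4^(4 + 1) + 4^4 + 4 = 1284  −1 ⇒ G_2=1283
G_2=1283  [base 4] 4^(4 + 1) + 4^4 + 3  →[4↦5]→  5^(5 + 1) + 5^5 + 3 = 18753  −1 ⇒ G_3=18752
G_3=18752  [base 5] 5^(5 + 1) + 5^5 + 2  →[5↦6]→  6^(6 + 1) + 6^6 + 2 = 326594  −1 ⇒ G_4=326593
G_4=326593  [base 6] 6^(6 + 1) + 6^6 + 1  →[6↦7]→  7^(7 + 1) + 7^7 + 1 = 6588345  −1 ⇒ G_5=6588344

150994944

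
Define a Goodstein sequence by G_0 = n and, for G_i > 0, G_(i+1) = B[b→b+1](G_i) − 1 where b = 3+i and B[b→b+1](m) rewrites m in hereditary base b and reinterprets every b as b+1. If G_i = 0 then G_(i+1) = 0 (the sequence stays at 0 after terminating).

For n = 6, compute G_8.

4

[0] 6 ≡ 2·3 (base 3). Lift 4: 8. −1: 7.
[1] 7 ≡ 4 + 3 (base 4). Lift 5: 8. −1: 7.
[2] 7 ≡ 5 + 2 (base 5). Lift 6: 8. −1: 7.
[3] 7 ≡ 6 + 1 (base 6). Lift 7: 8. −1: 7.
[4] 7 ≡ 7 (base 7). Lift 8: 8. −1: 7.
[5] 7 ≡ 7 (base 8). Lift 9: 7. −1: 6.
[6] 6 ≡ 6 (base 9). Lift 10: 6. −1: 5.
[7] 5 ≡ 5 (base 10). Lift 11: 5. −1: 4.
[8] 4 ≡ 4 (base 11). Lift 12: 4. −1: 3.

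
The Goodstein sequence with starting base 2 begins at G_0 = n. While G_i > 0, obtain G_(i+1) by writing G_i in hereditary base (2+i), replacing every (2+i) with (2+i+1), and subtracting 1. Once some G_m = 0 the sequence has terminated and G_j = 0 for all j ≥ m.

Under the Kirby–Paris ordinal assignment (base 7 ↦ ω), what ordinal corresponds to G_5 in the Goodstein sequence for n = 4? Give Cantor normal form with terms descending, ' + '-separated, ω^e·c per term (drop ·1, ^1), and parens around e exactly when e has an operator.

(0) 4|_2 = 2^2 ↦ 3^3|_3 = 27 ⇒ 26
(1) 26|_3 = 2·3^2 + 2·3 + 2 ↦ 2·4^2 + 2·4 + 2|_4 = 42 ⇒ 41
(2) 41|_4 = 2·4^2 + 2·4 + 1 ↦ 2·5^2 + 2·5 + 1|_5 = 61 ⇒ 60
(3) 60|_5 = 2·5^2 + 2·5 ↦ 2·6^2 + 2·6|_6 = 84 ⇒ 83
(4) 83|_6 = 2·6^2 + 6 + 5 ↦ 2·7^2 + 7 + 5|_7 = 110 ⇒ 109

ω^2·2 + ω + 4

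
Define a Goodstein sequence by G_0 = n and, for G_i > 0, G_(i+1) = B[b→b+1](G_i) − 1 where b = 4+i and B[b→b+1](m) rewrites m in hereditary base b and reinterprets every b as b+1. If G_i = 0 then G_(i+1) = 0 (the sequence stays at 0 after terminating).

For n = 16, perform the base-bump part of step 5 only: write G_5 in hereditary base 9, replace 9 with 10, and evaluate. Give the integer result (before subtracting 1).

G_0=16  [base 4] 4^2  →[4↦5]→  5^2 = 25  −1 ⇒ G_1=24
G_1=24  [base 5] 4·5 + 4  →[5↦6]→  4·6 + 4 = 28  −1 ⇒ G_2=27
G_2=27  [base 6] 4·6 + 3  →[6↦7]→  4·7 + 3 = 31  −1 ⇒ G_3=30
G_3=30  [base 7] 4·7 + 2  →[7↦8]→  4·8 + 2 = 34  −1 ⇒ G_4=33
G_4=33  [base 8] 4·8 + 1  →[8↦9]→  4·9 + 1 = 37  −1 ⇒ G_5=36
G_5=36  [base 9] 4·9  →[9↦10]→  4·10 = 40  −1 ⇒ G_6=39

40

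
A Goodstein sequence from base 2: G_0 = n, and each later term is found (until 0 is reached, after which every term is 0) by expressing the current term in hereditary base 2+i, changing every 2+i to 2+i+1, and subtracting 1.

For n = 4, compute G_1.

26

i=0: 4 = 2^2 (b=2); 2→3: 3^3 = 27; 27−1 = 26
i=1: 26 = 2·3^2 + 2·3 + 2 (b=3); 3→4: 2·4^2 + 2·4 + 2 = 42; 42−1 = 41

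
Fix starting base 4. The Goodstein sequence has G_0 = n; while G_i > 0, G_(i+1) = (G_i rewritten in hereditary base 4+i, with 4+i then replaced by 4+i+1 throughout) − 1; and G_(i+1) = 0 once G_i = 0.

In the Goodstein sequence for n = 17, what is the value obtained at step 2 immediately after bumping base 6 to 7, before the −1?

40

G_0=17  [base 4] 4^2 + 1  →[4↦5]→  5^2 + 1 = 26  −1 ⇒ G_1=25
G_1=25  [base 5] 5^2  →[5↦6]→  6^2 = 36  −1 ⇒ G_2=35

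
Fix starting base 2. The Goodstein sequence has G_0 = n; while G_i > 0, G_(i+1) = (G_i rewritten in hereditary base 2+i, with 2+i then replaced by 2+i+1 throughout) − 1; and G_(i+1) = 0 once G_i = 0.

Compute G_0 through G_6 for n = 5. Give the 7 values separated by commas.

5, 27, 255, 467, 775, 1197, 1751

G_0=5  [base 2] 2^2 + 1  →[2↦3]→  3^3 + 1 = 28  −1 ⇒ G_1=27
G_1=27  [base 3] 3^3  →[3↦4]→  4^4 = 256  −1 ⇒ G_2=255
G_2=255  [base 4] 3·4^3 + 3·4^2 + 3·4 + 3  →[4↦5]→  3·5^3 + 3·5^2 + 3·5 + 3 = 468  −1 ⇒ G_3=467
G_3=467  [base 5] 3·5^3 + 3·5^2 + 3·5 + 2  →[5↦6]→  3·6^3 + 3·6^2 + 3·6 + 2 = 776  −1 ⇒ G_4=775
G_4=775  [base 6] 3·6^3 + 3·6^2 + 3·6 + 1  →[6↦7]→  3·7^3 + 3·7^2 + 3·7 + 1 = 1198  −1 ⇒ G_5=1197
G_5=1197  [base 7] 3·7^3 + 3·7^2 + 3·7  →[7↦8]→  3·8^3 + 3·8^2 + 3·8 = 1752  −1 ⇒ G_6=1751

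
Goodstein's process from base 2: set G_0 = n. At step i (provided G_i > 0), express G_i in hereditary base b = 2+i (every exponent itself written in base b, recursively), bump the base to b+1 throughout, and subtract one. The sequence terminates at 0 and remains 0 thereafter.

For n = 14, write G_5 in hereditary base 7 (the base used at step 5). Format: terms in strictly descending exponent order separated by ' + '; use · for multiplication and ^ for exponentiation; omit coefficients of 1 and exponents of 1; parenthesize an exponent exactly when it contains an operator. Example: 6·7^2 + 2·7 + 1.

7^(7 + 1) + 5·7^5 + 5·7^4 + 5·7^3 + 5·7^2 + 5·7 + 4

base 2: 14 = 2^(2 + 1) + 2^2 + 2; at 3: 3^(3 + 1) + 3^3 + 3 = 111; next = 110
base 3: 110 = 3^(3 + 1) + 3^3 + 2; at 4: 4^(4 + 1) + 4^4 + 2 = 1282; next = 1281
base 4: 1281 = 4^(4 + 1) + 4^4 + 1; at 5: 5^(5 + 1) + 5^5 + 1 = 18751; next = 18750
base 5: 18750 = 5^(5 + 1) + 5^5; at 6: 6^(6 + 1) + 6^6 = 326592; next = 326591
base 6: 326591 = 6^(6 + 1) + 5·6^5 + 5·6^4 + 5·6^3 + 5·6^2 + 5·6 + 5; at 7: 7^(7 + 1) + 5·7^5 + 5·7^4 + 5·7^3 + 5·7^2 + 5·7 + 5 = 5862841; next = 5862840
base 7: 5862840 = 7^(7 + 1) + 5·7^5 + 5·7^4 + 5·7^3 + 5·7^2 + 5·7 + 4; at 8: 8^(8 + 1) + 5·8^5 + 5·8^4 + 5·8^3 + 5·8^2 + 5·8 + 4 = 134404972; next = 134404971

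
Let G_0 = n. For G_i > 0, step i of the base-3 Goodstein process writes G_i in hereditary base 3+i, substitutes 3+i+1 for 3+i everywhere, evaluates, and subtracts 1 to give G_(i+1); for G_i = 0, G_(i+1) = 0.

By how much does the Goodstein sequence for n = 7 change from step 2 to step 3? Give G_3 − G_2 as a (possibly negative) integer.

G_0 = 7. HB_3(7) = 2·3 + 1. Bump = 9. G_1 = 8.
G_1 = 8. HB_4(8) = 2·4. Bump = 10. G_2 = 9.
G_2 = 9. HB_5(9) = 5 + 4. Bump = 10. G_3 = 9.

0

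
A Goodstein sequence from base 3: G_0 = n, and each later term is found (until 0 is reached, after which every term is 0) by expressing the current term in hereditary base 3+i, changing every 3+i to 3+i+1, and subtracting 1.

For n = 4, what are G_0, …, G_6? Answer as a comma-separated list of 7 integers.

step 0: 4 = 3 + 1; sub 4 for 3: 4 + 1; = 5; G_1 = 5−1 = 4
step 1: 4 = 4; sub 5 for 4: 5; = 5; G_2 = 5−1 = 4
step 2: 4 = 4; sub 6 for 5: 4; = 4; G_3 = 4−1 = 3
step 3: 3 = 3; sub 7 for 6: 3; = 3; G_4 = 3−1 = 2
step 4: 2 = 2; sub 8 for 7: 2; = 2; G_5 = 2−1 = 1
step 5: 1 = 1; sub 9 for 8: 1; = 1; G_6 = 1−1 = 0

4, 4, 4, 3, 2, 1, 0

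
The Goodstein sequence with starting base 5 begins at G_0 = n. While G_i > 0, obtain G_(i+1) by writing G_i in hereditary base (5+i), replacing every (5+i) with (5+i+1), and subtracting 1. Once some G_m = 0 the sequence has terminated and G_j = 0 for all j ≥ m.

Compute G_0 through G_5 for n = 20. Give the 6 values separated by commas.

20, 23, 25, 27, 29, 31

(0) 20|_5 = 4·5 ↦ 4·6|_6 = 24 ⇒ 23
(1) 23|_6 = 3·6 + 5 ↦ 3·7 + 5|_7 = 26 ⇒ 25
(2) 25|_7 = 3·7 + 4 ↦ 3·8 + 4|_8 = 28 ⇒ 27
(3) 27|_8 = 3·8 + 3 ↦ 3·9 + 3|_9 = 30 ⇒ 29
(4) 29|_9 = 3·9 + 2 ↦ 3·10 + 2|_10 = 32 ⇒ 31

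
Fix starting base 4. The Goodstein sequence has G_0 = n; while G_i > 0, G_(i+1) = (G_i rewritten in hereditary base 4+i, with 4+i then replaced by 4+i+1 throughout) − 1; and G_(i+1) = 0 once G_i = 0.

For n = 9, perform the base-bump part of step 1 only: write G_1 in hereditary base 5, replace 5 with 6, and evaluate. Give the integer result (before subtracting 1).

9 —HB4→ 2·4 + 1 —bump→ 2·5 + 1 = 11 —(−1)→ 10
10 —HB5→ 2·5 —bump→ 2·6 = 12 —(−1)→ 11

12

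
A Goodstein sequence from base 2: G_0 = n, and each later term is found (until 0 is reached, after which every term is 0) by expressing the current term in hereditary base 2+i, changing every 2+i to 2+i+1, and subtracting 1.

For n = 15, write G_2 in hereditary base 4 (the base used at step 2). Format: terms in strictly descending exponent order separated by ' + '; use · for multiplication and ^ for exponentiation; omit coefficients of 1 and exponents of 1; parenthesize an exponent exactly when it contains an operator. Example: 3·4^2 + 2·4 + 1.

i=0: 15 = 2^(2 + 1) + 2^2 + 2 + 1 (b=2); 2→3: 3^(3 + 1) + 3^3 + 3 + 1 = 112; 112−1 = 111
i=1: 111 = 3^(3 + 1) + 3^3 + 3 (b=3); 3→4: 4^(4 + 1) + 4^4 + 4 = 1284; 1284−1 = 1283
i=2: 1283 = 4^(4 + 1) + 4^4 + 3 (b=4); 4→5: 5^(5 + 1) + 5^5 + 3 = 18753; 18753−1 = 18752

4^(4 + 1) + 4^4 + 3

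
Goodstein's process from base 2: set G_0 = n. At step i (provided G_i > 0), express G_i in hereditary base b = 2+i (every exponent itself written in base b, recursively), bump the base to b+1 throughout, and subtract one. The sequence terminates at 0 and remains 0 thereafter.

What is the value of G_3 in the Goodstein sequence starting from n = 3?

2

i=0: 3 = 2 + 1 (b=2); 2→3: 3 + 1 = 4; 4−1 = 3
i=1: 3 = 3 (b=3); 3→4: 4 = 4; 4−1 = 3
i=2: 3 = 3 (b=4); 4→5: 3 = 3; 3−1 = 2
i=3: 2 = 2 (b=5); 5→6: 2 = 2; 2−1 = 1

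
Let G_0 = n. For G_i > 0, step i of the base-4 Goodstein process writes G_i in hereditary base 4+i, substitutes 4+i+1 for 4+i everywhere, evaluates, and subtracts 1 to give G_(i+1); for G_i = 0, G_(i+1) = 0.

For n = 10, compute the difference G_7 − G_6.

G_0 = 10. HB_4(10) = 2·4 + 2. Bump = 12. G_1 = 11.
G_1 = 11. HB_5(11) = 2·5 + 1. Bump = 13. G_2 = 12.
G_2 = 12. HB_6(12) = 2·6. Bump = 14. G_3 = 13.
G_3 = 13. HB_7(13) = 7 + 6. Bump = 14. G_4 = 13.
G_4 = 13. HB_8(13) = 8 + 5. Bump = 14. G_5 = 13.
G_5 = 13. HB_9(13) = 9 + 4. Bump = 14. G_6 = 13.
G_6 = 13. HB_10(13) = 10 + 3. Bump = 14. G_7 = 13.

0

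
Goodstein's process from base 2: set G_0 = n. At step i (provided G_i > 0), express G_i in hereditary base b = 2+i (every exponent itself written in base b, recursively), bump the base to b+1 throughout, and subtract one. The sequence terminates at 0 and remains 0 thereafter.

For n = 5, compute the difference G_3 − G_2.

212

5 —HB2→ 2^2 + 1 —bump→ 3^3 + 1 = 28 —(−1)→ 27
27 —HB3→ 3^3 —bump→ 4^4 = 256 —(−1)→ 255
255 —HB4→ 3·4^3 + 3·4^2 + 3·4 + 3 —bump→ 3·5^3 + 3·5^2 + 3·5 + 3 = 468 —(−1)→ 467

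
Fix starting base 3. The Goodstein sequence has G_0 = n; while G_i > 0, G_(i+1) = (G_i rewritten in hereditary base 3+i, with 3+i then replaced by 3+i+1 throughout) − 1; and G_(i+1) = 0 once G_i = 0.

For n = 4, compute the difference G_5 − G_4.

-1

G_0=4  [base 3] 3 + 1  →[3↦4]→  4 + 1 = 5  −1 ⇒ G_1=4
G_1=4  [base 4] 4  →[4↦5]→  5 = 5  −1 ⇒ G_2=4
G_2=4  [base 5] 4  →[5↦6]→  4 = 4  −1 ⇒ G_3=3
G_3=3  [base 6] 3  →[6↦7]→  3 = 3  −1 ⇒ G_4=2
G_4=2  [base 7] 2  →[7↦8]→  2 = 2  −1 ⇒ G_5=1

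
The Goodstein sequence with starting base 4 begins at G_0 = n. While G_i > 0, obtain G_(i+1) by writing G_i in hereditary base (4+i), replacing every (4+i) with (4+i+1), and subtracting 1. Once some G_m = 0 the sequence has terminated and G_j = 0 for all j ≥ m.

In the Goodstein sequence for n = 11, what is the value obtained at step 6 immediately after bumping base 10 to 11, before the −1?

16

step 0: 11 = 2·4 + 3; sub 5 for 4: 2·5 + 3; = 13; G_1 = 13−1 = 12
step 1: 12 = 2·5 + 2; sub 6 for 5: 2·6 + 2; = 14; G_2 = 14−1 = 13
step 2: 13 = 2·6 + 1; sub 7 for 6: 2·7 + 1; = 15; G_3 = 15−1 = 14
step 3: 14 = 2·7; sub 8 for 7: 2·8; = 16; G_4 = 16−1 = 15
step 4: 15 = 8 + 7; sub 9 for 8: 9 + 7; = 16; G_5 = 16−1 = 15
step 5: 15 = 9 + 6; sub 10 for 9: 10 + 6; = 16; G_6 = 16−1 = 15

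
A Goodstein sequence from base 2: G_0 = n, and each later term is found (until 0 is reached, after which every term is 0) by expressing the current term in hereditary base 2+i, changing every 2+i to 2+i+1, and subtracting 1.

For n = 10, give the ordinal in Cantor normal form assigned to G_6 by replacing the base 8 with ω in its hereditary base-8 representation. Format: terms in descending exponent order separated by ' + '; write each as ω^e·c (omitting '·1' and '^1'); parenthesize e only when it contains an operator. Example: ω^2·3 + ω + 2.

(0) 10|_2 = 2^(2 + 1) + 2 ↦ 3^(3 + 1) + 3|_3 = 84 ⇒ 83
(1) 83|_3 = 3^(3 + 1) + 2 ↦ 4^(4 + 1) + 2|_4 = 1026 ⇒ 1025
(2) 1025|_4 = 4^(4 + 1) + 1 ↦ 5^(5 + 1) + 1|_5 = 15626 ⇒ 15625
(3) 15625|_5 = 5^(5 + 1) ↦ 6^(6 + 1)|_6 = 279936 ⇒ 279935
(4) 279935|_6 = 5·6^6 + 5·6^5 + 5·6^4 + 5·6^3 + 5·6^2 + 5·6 + 5 ↦ 5·7^7 + 5·7^5 + 5·7^4 + 5·7^3 + 5·7^2 + 5·7 + 5|_7 = 4215755 ⇒ 4215754
(5) 4215754|_7 = 5·7^7 + 5·7^5 + 5·7^4 + 5·7^3 + 5·7^2 + 5·7 + 4 ↦ 5·8^8 + 5·8^5 + 5·8^4 + 5·8^3 + 5·8^2 + 5·8 + 4|_8 = 84073324 ⇒ 84073323
(6) 84073323|_8 = 5·8^8 + 5·8^5 + 5·8^4 + 5·8^3 + 5·8^2 + 5·8 + 3 ↦ 5·9^9 + 5·9^5 + 5·9^4 + 5·9^3 + 5·9^2 + 5·9 + 3|_9 = 1937434593 ⇒ 1937434592

ω^ω·5 + ω^5·5 + ω^4·5 + ω^3·5 + ω^2·5 + ω·5 + 3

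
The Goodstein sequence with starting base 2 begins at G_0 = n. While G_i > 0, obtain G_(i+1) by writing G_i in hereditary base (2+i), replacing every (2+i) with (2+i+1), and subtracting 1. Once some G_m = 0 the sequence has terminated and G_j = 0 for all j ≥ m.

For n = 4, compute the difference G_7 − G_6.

34

(0) 4|_2 = 2^2 ↦ 3^3|_3 = 27 ⇒ 26
(1) 26|_3 = 2·3^2 + 2·3 + 2 ↦ 2·4^2 + 2·4 + 2|_4 = 42 ⇒ 41
(2) 41|_4 = 2·4^2 + 2·4 + 1 ↦ 2·5^2 + 2·5 + 1|_5 = 61 ⇒ 60
(3) 60|_5 = 2·5^2 + 2·5 ↦ 2·6^2 + 2·6|_6 = 84 ⇒ 83
(4) 83|_6 = 2·6^2 + 6 + 5 ↦ 2·7^2 + 7 + 5|_7 = 110 ⇒ 109
(5) 109|_7 = 2·7^2 + 7 + 4 ↦ 2·8^2 + 8 + 4|_8 = 140 ⇒ 139
(6) 139|_8 = 2·8^2 + 8 + 3 ↦ 2·9^2 + 9 + 3|_9 = 174 ⇒ 173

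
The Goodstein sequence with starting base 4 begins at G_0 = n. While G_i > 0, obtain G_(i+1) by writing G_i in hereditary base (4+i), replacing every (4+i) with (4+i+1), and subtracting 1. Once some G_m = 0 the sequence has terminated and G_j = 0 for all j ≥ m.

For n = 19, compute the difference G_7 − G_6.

[0] 19 ≡ 4^2 + 3 (base 4). Lift 5: 28. −1: 27.
[1] 27 ≡ 5^2 + 2 (base 5). Lift 6: 38. −1: 37.
[2] 37 ≡ 6^2 + 1 (base 6). Lift 7: 50. −1: 49.
[3] 49 ≡ 7^2 (base 7). Lift 8: 64. −1: 63.
[4] 63 ≡ 7·8 + 7 (base 8). Lift 9: 70. −1: 69.
[5] 69 ≡ 7·9 + 6 (base 9). Lift 10: 76. −1: 75.
[6] 75 ≡ 7·10 + 5 (base 10). Lift 11: 82. −1: 81.

6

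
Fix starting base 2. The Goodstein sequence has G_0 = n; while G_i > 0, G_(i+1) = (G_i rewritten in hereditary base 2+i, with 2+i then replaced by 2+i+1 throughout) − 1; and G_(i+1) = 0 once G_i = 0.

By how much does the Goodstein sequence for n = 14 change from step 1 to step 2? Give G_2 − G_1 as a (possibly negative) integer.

i=0: 14 = 2^(2 + 1) + 2^2 + 2 (b=2); 2→3: 3^(3 + 1) + 3^3 + 3 = 111; 111−1 = 110
i=1: 110 = 3^(3 + 1) + 3^3 + 2 (b=3); 3→4: 4^(4 + 1) + 4^4 + 2 = 1282; 1282−1 = 1281

1171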